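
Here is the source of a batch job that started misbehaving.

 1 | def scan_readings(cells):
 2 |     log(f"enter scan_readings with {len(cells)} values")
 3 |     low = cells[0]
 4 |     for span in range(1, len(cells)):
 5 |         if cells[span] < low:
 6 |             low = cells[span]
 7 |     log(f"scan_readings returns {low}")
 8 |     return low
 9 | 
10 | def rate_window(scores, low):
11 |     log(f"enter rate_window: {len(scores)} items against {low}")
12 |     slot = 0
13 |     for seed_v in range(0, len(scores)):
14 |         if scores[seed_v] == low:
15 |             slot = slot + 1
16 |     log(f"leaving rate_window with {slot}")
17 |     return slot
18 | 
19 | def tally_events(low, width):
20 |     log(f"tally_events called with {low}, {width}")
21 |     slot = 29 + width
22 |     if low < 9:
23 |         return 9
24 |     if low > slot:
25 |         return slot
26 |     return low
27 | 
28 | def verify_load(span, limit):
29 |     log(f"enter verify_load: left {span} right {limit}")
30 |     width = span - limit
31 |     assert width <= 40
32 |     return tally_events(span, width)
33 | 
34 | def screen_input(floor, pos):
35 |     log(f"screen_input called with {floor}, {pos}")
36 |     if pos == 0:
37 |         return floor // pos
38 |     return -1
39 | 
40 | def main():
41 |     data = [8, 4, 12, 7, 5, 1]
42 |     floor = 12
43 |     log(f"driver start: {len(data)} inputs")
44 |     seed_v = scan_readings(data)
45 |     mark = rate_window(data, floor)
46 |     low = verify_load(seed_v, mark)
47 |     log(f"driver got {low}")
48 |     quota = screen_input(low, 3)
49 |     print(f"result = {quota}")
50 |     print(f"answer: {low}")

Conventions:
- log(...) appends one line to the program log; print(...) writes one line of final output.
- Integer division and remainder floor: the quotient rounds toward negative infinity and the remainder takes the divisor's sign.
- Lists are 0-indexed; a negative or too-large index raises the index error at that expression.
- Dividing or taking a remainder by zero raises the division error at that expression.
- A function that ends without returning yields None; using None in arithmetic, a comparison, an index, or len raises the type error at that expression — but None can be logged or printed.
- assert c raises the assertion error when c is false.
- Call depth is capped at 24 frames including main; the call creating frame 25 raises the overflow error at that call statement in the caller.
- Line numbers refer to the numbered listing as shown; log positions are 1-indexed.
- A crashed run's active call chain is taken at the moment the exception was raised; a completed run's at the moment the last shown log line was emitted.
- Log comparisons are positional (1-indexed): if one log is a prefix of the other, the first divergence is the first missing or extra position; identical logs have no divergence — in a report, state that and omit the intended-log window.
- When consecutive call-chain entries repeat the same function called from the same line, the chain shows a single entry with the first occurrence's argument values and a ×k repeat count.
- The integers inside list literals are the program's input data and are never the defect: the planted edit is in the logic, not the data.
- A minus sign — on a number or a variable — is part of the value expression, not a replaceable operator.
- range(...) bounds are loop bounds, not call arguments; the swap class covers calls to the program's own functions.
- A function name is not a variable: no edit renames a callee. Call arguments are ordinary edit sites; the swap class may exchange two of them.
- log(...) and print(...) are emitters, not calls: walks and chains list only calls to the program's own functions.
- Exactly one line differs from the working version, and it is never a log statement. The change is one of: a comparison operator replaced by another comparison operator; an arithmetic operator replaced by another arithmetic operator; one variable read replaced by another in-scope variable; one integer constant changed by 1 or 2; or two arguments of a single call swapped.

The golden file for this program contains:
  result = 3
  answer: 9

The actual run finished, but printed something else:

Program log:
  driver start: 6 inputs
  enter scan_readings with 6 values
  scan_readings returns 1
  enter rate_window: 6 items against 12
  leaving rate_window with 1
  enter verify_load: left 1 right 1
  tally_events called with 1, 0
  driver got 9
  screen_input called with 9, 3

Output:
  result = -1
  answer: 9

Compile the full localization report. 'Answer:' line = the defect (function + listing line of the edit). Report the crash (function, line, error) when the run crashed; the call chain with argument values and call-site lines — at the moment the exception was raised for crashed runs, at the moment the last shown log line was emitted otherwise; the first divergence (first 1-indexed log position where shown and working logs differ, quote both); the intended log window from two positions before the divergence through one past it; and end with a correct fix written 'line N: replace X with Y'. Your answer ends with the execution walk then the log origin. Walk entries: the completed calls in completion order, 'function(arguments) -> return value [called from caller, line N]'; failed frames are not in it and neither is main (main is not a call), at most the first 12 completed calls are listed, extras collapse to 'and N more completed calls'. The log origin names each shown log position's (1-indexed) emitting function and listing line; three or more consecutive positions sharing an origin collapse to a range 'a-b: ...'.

Answer: the defect is in screen_input at line 36.
Core observation: The two runs log identically and part ways only at the printed values.
Call chain: main -> screen_input(9, 3) (called at line 48).
First divergence: none (the log streams are identical).
Execution walk:
  scan_readings([8, 4, 12, 7, 5, 1]) -> 1  [called from main, line 44]
  rate_window([8, 4, 12, 7, 5, 1], 12) -> 1  [called from main, line 45]
  tally_events(1, 0) -> 9  [called from verify_load, line 32]
  verify_load(1, 1) -> 9  [called from main, line 46]
  screen_input(9, 3) -> -1  [called from main, line 48]
Log origins:
  1: emitted by main (line 43)
  2: emitted by scan_readings (line 2)
  3: emitted by scan_readings (line 7)
  4: emitted by rate_window (line 11)
  5: emitted by rate_window (line 16)
  6: emitted by verify_load (line 29)
  7: emitted by tally_events (line 20)
  8: emitted by main (line 47)
  9: emitted by screen_input (line 35)
A correct fix: line 36: replace `==` with `!=`.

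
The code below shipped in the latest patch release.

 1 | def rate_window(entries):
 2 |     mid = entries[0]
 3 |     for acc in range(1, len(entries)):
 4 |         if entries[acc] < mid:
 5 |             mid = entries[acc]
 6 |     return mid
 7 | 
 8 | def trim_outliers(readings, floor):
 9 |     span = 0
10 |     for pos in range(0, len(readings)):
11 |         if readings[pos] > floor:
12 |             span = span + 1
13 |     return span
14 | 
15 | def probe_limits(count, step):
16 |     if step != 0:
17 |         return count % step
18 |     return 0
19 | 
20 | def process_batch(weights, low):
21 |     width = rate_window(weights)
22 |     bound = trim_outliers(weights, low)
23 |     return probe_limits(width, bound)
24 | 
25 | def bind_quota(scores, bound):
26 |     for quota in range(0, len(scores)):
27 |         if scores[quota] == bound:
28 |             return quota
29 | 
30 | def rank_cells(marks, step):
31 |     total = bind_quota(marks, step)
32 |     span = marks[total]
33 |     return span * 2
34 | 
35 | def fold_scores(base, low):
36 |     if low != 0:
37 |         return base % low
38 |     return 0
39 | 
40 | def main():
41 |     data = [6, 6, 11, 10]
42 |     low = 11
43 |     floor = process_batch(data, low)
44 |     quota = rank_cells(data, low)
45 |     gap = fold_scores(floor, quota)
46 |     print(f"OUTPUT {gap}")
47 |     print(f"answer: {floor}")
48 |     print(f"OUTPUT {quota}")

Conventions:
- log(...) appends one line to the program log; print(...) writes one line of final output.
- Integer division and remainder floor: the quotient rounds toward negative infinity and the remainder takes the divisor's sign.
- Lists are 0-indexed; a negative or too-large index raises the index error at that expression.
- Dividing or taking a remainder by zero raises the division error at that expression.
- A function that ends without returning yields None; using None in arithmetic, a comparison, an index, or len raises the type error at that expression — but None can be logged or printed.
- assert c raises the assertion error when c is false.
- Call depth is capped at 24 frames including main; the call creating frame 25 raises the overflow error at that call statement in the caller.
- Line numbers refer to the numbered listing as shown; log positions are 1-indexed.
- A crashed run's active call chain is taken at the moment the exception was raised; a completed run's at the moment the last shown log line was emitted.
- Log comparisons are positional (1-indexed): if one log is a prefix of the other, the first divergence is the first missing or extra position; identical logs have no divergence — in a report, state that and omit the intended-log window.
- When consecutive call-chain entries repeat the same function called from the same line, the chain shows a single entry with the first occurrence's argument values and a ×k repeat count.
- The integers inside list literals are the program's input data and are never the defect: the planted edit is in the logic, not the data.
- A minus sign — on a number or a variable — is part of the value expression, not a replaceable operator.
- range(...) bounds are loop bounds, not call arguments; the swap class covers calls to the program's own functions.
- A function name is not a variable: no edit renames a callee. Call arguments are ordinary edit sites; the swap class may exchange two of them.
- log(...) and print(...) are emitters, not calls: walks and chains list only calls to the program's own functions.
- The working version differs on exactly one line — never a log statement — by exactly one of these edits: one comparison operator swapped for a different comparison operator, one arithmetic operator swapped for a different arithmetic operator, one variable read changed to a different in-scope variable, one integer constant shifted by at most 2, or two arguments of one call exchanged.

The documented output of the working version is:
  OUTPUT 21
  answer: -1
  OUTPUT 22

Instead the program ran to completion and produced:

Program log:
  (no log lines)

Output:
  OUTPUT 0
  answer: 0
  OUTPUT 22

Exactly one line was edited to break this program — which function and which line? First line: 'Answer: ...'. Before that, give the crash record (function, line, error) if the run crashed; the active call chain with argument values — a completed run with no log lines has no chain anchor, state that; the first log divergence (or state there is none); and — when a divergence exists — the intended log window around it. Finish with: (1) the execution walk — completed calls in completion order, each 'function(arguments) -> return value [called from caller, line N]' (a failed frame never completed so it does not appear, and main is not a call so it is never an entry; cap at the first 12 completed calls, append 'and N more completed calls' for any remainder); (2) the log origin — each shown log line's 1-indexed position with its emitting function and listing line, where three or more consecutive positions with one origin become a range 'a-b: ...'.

Answer: the defect is in probe_limits at line 18.
The tell: Every logged value matches the working version; the printed result is what differs.
Call chain: (no anchor — the run completed with no log lines).
First divergence: there is none — every log position agrees.
Execution walk:
  rate_window([6, 6, 11, 10]) -> 6  [called from process_batch, line 21]
  trim_outliers([6, 6, 11, 10], 11) -> 0  [called from process_batch, line 22]
  probe_limits(6, 0) -> 0  [called from process_batch, line 23]
  process_batch([6, 6, 11, 10], 11) -> 0  [called from main, line 43]
  bind_quota([6, 6, 11, 10], 11) -> 2  [called from rank_cells, line 31]
  rank_cells([6, 6, 11, 10], 11) -> 22  [called from main, line 44]
  fold_scores(0, 22) -> 0  [called from main, line 45]
Origin of each log line:
  (no log lines)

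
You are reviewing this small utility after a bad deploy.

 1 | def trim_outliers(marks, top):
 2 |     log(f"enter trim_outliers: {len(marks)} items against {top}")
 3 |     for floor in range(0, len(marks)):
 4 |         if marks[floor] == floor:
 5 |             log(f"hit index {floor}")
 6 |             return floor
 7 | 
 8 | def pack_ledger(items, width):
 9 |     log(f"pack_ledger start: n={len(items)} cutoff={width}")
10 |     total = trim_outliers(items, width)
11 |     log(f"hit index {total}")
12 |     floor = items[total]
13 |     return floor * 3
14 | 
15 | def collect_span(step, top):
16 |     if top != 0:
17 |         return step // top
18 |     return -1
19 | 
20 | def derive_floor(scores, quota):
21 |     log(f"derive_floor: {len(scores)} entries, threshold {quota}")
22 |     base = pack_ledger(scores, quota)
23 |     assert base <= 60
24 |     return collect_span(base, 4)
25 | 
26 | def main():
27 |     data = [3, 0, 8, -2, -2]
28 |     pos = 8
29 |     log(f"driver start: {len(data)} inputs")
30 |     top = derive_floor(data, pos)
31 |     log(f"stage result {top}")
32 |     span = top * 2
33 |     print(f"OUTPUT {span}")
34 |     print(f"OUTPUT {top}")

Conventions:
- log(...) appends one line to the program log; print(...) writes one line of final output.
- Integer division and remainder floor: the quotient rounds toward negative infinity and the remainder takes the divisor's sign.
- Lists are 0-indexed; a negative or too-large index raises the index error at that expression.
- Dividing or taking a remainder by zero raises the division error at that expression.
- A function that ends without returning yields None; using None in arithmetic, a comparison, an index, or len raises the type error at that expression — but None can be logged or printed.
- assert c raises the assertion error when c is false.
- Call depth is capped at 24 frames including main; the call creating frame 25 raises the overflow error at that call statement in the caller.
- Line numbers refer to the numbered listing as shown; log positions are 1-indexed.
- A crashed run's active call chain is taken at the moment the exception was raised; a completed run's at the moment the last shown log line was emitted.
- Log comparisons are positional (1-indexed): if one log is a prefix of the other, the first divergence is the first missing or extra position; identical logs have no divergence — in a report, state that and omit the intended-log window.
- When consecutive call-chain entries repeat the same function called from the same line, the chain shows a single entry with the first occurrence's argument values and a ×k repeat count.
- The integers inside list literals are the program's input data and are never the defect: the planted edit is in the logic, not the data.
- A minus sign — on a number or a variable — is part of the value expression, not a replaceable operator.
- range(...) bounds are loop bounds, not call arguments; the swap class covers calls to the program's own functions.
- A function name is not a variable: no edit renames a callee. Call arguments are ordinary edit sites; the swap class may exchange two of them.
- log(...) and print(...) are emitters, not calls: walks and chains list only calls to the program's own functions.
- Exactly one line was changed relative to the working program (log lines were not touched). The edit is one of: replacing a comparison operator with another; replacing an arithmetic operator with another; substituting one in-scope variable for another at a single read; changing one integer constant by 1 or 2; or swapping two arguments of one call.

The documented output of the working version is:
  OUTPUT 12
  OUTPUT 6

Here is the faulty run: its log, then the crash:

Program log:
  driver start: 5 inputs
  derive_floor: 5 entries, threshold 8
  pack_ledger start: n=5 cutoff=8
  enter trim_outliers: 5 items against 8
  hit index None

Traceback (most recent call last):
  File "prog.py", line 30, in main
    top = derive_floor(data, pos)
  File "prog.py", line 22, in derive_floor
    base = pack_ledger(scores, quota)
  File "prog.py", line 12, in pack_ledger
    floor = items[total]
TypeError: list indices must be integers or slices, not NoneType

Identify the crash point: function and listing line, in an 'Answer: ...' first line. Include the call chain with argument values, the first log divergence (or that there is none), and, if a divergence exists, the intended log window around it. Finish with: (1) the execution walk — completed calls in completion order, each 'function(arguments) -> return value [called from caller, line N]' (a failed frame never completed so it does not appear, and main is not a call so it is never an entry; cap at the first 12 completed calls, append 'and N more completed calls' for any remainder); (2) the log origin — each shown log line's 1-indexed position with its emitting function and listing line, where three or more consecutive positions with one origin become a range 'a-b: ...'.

Answer: the error was raised in pack_ledger, line 12.
Key observation: The earliest visible damage is log position 5 — 'hit index None' rather than the intended 'hit index 2'.
Call chain: main -> derive_floor([3, 0, 8, -2, -2], 8) (called at line 30) -> pack_ledger([3, 0, 8, -2, -2], 8) (called at line 22).
First divergence: at position 5 the run shows 'hit index None' where the working version logs 'hit index 2'.
Intended log window:
  3: pack_ledger start: n=5 cutoff=8
  4: enter trim_outliers: 5 items against 8
  5: hit index 2
  6: hit index 2
Execution walk:
  trim_outliers([3, 0, 8, -2, -2], 8) -> None  [called from pack_ledger, line 10]
Log origin:
  1: logged in main at line 29
  2: logged in derive_floor at line 21
  3: logged in pack_ledger at line 9
  4: logged in trim_outliers at line 2
  5: logged in pack_ledger at line 11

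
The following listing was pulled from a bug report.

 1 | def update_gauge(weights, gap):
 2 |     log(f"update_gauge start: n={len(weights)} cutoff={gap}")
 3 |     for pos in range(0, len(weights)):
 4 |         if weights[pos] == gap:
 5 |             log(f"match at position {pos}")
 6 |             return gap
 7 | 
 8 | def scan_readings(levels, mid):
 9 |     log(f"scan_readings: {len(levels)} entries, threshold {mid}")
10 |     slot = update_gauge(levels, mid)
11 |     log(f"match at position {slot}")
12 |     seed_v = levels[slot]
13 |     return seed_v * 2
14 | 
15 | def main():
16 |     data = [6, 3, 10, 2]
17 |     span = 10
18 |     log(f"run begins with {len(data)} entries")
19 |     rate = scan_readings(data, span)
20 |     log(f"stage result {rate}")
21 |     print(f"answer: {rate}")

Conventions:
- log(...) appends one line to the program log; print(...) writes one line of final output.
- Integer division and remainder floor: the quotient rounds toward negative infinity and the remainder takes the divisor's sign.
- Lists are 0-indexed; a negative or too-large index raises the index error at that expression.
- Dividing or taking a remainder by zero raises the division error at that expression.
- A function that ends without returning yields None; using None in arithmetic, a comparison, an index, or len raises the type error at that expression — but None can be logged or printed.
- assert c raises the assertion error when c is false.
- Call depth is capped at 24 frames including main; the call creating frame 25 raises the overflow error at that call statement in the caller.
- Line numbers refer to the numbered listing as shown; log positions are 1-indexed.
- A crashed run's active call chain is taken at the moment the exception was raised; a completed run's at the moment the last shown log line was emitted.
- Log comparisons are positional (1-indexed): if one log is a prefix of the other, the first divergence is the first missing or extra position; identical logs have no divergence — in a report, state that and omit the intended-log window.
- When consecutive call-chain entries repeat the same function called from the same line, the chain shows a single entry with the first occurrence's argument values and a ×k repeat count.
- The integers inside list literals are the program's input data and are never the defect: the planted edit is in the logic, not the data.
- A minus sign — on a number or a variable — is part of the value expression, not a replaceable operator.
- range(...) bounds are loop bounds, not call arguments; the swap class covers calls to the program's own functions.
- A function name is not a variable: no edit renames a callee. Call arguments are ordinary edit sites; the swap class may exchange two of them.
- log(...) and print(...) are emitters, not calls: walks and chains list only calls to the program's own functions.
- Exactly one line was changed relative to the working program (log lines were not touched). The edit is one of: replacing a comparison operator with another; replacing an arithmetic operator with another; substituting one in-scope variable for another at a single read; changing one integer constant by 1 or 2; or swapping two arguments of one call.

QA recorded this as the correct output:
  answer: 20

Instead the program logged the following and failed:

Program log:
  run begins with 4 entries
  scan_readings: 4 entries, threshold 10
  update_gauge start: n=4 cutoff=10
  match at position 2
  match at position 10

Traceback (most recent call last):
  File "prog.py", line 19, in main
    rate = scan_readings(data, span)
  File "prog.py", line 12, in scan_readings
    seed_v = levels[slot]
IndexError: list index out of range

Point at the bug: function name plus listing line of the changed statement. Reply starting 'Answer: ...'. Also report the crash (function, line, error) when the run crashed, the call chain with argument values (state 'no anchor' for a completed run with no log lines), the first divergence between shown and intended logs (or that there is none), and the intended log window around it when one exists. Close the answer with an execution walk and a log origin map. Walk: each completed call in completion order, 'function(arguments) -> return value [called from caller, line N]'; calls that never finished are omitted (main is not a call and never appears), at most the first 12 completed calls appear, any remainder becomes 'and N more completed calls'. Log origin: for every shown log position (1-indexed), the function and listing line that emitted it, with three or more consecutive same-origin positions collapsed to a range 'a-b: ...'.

Answer: the defect is in update_gauge at line 6.
Key observation: Everything matches until log position 5, which reads 'match at position 10' in place of 'match at position 2'.
Crash: scan_readings, line 12, IndexError.
Call chain: main -> scan_readings([6, 3, 10, 2], 10) (called at line 19).
First divergence: position 5 — shown 'match at position 10', intended 'match at position 2'.
Intended log window:
  3: update_gauge start: n=4 cutoff=10
  4: match at position 2
  5: match at position 2
  6: stage result 20
Execution walk:
  update_gauge([6, 3, 10, 2], 10) -> 10  [called from scan_readings, line 10]
Log origins:
  1 — main, line 18
  2 — scan_readings, line 9
  3 — update_gauge, line 2
  4 — update_gauge, line 5
  5 — scan_readings, line 11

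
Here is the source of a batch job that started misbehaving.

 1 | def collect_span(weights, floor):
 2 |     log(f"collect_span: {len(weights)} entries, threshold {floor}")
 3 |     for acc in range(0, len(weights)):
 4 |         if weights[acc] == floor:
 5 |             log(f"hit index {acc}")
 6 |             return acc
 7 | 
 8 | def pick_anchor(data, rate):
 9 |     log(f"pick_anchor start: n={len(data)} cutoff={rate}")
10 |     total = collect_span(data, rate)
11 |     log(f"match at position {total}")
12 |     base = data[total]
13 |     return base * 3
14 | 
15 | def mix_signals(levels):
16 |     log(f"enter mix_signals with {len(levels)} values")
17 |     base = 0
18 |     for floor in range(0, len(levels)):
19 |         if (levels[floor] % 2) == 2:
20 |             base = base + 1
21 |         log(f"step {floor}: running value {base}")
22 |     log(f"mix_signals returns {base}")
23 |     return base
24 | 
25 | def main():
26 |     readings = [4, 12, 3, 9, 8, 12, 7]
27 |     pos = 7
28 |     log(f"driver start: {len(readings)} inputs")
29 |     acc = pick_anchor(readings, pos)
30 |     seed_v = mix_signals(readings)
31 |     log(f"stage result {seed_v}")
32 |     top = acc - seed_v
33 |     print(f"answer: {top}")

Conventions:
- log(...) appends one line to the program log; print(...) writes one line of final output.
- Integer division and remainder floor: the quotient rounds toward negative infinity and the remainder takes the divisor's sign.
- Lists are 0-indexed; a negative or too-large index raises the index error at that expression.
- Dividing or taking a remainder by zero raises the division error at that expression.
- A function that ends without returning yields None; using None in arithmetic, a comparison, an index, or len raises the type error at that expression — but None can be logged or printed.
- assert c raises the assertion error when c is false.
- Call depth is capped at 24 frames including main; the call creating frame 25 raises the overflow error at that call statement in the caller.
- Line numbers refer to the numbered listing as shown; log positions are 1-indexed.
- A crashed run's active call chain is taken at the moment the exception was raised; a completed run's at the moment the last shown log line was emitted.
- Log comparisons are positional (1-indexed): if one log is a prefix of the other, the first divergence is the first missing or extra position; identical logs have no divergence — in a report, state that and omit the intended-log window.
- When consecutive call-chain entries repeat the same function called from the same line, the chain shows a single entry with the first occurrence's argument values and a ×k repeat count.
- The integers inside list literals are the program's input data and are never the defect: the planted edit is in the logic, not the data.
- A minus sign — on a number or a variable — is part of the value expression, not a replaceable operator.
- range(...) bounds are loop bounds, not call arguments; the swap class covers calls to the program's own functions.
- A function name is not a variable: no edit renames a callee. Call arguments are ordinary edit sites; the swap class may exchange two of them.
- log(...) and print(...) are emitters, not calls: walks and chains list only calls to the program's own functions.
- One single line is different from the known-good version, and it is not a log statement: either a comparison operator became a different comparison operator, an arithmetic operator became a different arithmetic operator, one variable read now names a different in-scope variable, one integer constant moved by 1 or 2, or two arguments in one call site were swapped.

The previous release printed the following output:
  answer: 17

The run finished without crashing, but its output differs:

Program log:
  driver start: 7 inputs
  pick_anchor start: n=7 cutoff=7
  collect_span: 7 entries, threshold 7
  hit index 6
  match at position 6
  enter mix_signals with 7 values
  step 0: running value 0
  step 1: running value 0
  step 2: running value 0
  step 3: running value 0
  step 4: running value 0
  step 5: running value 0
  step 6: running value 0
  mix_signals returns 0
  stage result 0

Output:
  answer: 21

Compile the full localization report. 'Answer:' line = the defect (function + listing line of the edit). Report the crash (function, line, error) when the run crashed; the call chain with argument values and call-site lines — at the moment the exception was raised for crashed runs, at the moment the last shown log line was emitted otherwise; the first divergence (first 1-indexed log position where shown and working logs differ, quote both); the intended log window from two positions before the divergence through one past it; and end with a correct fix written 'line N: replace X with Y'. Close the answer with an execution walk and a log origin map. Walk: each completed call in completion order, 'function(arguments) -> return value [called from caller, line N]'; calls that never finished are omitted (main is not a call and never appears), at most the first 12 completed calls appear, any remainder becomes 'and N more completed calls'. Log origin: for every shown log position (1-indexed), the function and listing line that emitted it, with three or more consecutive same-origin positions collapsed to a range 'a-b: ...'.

Answer: the defect is in mix_signals at line 19.
Core observation: Position 7 is the first bad log line: 'step 0: running value 0' should read 'step 0: running value 1'.
Call chain: main.
First divergence: position 7 — the shown line 'step 0: running value 0' should read 'step 0: running value 1'.
Intended log window:
  5: match at position 6
  6: enter mix_signals with 7 values
  7: step 0: running value 1
  8: step 1: running value 2
Execution walk:
  collect_span([4, 12, 3, 9, 8, 12, 7], 7) -> 6  [called from pick_anchor, line 10]
  pick_anchor([4, 12, 3, 9, 8, 12, 7], 7) -> 21  [called from main, line 29]
  mix_signals([4, 12, 3, 9, 8, 12, 7]) -> 0  [called from main, line 30]
Origin of each log line:
  1: emitted by main (line 28)
  2: emitted by pick_anchor (line 9)
  3: emitted by collect_span (line 2)
  4: emitted by collect_span (line 5)
  5: emitted by pick_anchor (line 11)
  6: emitted by mix_signals (line 16)
  7-13: emitted by mix_signals (line 21)
  14: emitted by mix_signals (line 22)
  15: emitted by main (line 31)
A correct fix: line 19: replace `(levels[floor] % 2) == 2` with `(levels[floor] % 2) == 0`.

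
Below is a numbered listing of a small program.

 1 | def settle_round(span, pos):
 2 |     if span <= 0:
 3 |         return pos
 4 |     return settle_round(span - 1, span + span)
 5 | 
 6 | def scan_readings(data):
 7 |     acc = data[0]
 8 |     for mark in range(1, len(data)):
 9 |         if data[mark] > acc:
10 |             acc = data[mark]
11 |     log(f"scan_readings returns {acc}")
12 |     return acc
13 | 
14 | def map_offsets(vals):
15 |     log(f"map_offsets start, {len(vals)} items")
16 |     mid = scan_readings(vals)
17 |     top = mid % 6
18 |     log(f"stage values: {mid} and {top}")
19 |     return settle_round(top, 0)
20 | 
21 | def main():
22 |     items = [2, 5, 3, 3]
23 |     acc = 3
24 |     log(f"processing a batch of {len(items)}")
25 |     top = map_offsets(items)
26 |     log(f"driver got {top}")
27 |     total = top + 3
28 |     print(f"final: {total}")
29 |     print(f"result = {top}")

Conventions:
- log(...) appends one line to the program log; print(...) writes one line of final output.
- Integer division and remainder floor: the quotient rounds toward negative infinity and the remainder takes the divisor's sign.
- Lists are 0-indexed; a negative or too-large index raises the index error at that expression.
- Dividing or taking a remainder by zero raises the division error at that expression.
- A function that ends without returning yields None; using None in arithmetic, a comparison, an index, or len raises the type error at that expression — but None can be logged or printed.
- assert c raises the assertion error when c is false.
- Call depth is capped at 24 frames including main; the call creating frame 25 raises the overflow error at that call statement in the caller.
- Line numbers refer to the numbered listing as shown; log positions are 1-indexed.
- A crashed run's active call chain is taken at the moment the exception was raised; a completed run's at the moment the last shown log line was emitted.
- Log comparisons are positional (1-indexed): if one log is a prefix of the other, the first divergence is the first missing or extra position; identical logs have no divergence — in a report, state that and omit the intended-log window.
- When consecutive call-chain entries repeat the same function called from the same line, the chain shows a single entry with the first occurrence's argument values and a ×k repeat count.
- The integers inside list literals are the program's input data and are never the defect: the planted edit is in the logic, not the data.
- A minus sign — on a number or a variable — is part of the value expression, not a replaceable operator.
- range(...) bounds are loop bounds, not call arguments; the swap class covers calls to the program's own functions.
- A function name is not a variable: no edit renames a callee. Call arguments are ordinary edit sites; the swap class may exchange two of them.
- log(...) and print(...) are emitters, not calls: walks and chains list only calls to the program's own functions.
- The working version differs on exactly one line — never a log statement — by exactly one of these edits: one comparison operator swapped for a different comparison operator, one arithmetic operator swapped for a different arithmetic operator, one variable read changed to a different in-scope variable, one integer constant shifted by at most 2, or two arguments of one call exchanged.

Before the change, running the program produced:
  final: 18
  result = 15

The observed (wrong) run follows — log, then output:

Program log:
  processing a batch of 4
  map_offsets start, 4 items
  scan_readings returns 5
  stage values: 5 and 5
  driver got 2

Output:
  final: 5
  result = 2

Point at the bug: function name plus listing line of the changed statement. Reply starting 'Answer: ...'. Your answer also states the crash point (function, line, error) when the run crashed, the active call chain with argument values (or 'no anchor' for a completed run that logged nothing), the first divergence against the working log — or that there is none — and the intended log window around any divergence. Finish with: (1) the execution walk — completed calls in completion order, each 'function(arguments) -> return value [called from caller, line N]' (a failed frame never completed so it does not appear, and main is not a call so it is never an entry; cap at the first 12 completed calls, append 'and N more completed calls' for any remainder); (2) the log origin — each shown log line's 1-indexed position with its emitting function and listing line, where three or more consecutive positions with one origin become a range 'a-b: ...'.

Answer: the defect is in settle_round at line 4.
Key fact: At log position 5 the runs split — shown 'driver got 2', but the working version logs 'driver got 15'.
Call chain: main.
First divergence: position 5 — the shown line 'driver got 2' should read 'driver got 15'.
Intended log window:
  3: scan_readings returns 5
  4: stage values: 5 and 5
  5: driver got 15
Execution walk:
  scan_readings([2, 5, 3, 3]) -> 5  [called from map_offsets, line 16]
  settle_round(0, 2) -> 2  [called from settle_round, line 4]
  settle_round(1, 4) -> 2  [called from settle_round, line 4]
  settle_round(2, 6) -> 2  [called from settle_round, line 4]
  settle_round(3, 8) -> 2  [called from settle_round, line 4]
  settle_round(4, 10) -> 2  [called from settle_round, line 4]
  settle_round(5, 0) -> 2  [called from map_offsets, line 19]
  map_offsets([2, 5, 3, 3]) -> 2  [called from main, line 25]
Log origins:
  1: from main, line 24
  2: from map_offsets, line 15
  3: from scan_readings, line 11
  4: from map_offsets, line 18
  5: from main, line 26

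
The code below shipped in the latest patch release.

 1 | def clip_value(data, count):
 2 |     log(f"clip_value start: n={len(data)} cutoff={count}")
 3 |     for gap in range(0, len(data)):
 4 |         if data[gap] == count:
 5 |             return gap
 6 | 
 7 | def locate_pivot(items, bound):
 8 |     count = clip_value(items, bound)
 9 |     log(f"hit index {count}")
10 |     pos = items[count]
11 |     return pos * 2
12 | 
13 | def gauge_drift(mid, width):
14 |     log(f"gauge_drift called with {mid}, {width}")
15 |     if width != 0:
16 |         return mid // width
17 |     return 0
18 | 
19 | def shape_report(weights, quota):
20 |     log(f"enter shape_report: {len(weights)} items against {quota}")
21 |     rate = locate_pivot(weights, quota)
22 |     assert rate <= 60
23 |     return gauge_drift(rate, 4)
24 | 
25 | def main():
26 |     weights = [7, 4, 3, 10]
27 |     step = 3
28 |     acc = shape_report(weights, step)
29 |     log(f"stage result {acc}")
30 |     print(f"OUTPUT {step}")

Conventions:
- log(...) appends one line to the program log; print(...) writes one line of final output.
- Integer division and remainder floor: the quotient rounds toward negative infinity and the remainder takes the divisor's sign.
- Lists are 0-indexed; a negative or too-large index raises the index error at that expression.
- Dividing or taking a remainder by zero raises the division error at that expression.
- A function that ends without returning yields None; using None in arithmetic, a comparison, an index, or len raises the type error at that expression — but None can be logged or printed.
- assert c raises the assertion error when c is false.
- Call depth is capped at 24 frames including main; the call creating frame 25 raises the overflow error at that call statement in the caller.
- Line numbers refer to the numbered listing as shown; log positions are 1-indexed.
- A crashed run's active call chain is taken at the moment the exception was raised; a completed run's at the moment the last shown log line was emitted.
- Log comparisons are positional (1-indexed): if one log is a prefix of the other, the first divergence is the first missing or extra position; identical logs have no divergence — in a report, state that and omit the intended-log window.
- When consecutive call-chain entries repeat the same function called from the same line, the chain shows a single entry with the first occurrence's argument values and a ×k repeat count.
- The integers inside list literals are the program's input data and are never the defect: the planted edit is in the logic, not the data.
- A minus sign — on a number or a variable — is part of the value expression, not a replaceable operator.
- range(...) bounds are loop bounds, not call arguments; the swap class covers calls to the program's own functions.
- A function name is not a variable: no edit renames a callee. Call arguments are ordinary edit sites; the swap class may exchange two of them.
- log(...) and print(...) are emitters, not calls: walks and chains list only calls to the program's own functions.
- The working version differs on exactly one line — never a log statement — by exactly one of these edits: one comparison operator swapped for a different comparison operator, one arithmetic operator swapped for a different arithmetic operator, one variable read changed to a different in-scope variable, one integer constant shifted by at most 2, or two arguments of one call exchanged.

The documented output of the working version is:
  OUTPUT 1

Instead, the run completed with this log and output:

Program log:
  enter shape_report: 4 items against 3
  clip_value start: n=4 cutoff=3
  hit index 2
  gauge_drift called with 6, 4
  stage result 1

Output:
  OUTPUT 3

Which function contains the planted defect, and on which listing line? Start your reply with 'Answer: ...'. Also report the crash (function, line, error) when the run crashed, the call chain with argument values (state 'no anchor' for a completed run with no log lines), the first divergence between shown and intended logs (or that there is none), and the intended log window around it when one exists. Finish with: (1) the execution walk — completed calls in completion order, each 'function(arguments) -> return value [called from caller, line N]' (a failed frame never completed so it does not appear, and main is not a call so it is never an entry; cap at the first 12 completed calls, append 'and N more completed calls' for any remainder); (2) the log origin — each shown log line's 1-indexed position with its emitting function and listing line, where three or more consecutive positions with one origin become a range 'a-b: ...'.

Answer: the defect is in main at line 30.
Core observation: Every logged value matches the working version; the printed result is what differs.
Call chain: main.
First divergence: none — the logs agree in full.
Execution walk:
  clip_value([7, 4, 3, 10], 3) -> 2  [called from locate_pivot, line 8]
  locate_pivot([7, 4, 3, 10], 3) -> 6  [called from shape_report, line 21]
  gauge_drift(6, 4) -> 1  [called from shape_report, line 23]
  shape_report([7, 4, 3, 10], 3) -> 1  [called from main, line 28]
Origin of each log line:
  1: logged in shape_report at line 20
  2: logged in clip_value at line 2
  3: logged in locate_pivot at line 9
  4: logged in gauge_drift at line 14
  5: logged in main at line 29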